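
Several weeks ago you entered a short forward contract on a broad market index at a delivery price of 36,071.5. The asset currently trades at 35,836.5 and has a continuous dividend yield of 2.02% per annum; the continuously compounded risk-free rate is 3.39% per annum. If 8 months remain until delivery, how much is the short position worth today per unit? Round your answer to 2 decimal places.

-91.71

Current fair forward for the remaining 8 months: F = S·e^((r − q)·T), (r − q) = 0.0339 − 0.0202 = 0.0137
F = 35836.5 · e^(0.0137 × 8/12) = 35836.5 × 1.00917517 = 36165.3060
Value of long forward = (F − K)·e^(−rT) = (36165.3060 − 36071.5) · e^(−0.0339·8/12)
= 93.8060 × 0.97765347 = 91.71
Short position value = −(long value) = -91.71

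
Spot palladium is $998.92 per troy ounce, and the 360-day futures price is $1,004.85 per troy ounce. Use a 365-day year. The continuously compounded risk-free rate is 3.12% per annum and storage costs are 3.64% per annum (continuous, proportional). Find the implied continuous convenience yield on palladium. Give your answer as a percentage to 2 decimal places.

6.16%

F = S·e^((r+u−y)T) ⇒ (r+u−y) = ln(F/S)/T
ln(1004.85/998.92) = 0.005919; /T ⇒ 0.006001
y = r + u − ln(F/S)/T = 0.0312 + 0.0364 − 0.006001 = 0.061599
y = 6.16%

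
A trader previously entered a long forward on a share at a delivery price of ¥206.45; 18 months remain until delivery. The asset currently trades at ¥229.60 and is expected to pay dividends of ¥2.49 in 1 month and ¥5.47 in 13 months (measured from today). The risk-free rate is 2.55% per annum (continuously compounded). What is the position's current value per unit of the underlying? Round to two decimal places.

¥23.09

PV(remaining dividends) I = 2.49·e^(−0.0255·1/12) + 5.47·e^(−0.0255·13/12) = 7.8057
Current forward F = (S − I)·e^(rT) = (229.60 − 7.8057)·e^(0.0255·18/12) = 221.7943 × 1.038991 = 230.4423
Value (long) = (F − K)·e^(−rT) = (230.4423 − 206.45) × 0.962472 = 23.0919
Value = ¥23.09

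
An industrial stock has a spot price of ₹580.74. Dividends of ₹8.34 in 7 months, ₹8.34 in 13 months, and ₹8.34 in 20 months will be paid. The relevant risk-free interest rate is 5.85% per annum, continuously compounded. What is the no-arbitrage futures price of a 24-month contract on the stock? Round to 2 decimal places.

₹626.46

PV(dividends) I = 8.34·e^(−0.0585·7/12) + 8.34·e^(−0.0585·13/12) + 8.34·e^(−0.0585·20/12)
I = 8.0602 + 7.8279 + 7.5652 = 23.4533
F = (S − I)·e^(rT) = (580.74 − 23.4533) · e^(0.0585·24/12)
= 557.2867 · e^0.117000 = 557.2867 × 1.124119 = ₹626.46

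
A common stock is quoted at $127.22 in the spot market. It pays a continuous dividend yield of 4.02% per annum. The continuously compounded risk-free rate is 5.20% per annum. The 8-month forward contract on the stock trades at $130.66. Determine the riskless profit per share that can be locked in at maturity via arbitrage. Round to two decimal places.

$2.44 per share

Fair forward: F* = S·e^(carry·T), with carry = (r − q) = 0.0520 − 0.0402 = 0.0118
F* = 127.22 · e^(0.0118 × 8/12) = 127.22 · e^0.007867 = 127.22 × 1.007898 = $128.2248
Market $130.66 > fair $128.2248: forward overpriced → cash-and-carry (buy spot, short the forward).
At maturity, profit = |F_mkt − F*| = |130.66 − 128.2248| = $2.44 per share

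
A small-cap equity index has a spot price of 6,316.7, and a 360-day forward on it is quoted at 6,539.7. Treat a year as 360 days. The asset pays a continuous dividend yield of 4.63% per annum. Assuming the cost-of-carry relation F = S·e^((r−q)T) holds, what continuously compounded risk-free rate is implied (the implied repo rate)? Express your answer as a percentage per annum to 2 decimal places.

8.10%

From F = S·e^((r−q)T): (r − q) = ln(F/S)/T
ln(6539.7/6316.7) = ln(1.035303) = 0.034694
(r − q) = 0.034694 / (360/360) = 0.034694
r = ln(F/S)/T + q = 0.034694 + 0.0463 = 0.080994
r = 8.10%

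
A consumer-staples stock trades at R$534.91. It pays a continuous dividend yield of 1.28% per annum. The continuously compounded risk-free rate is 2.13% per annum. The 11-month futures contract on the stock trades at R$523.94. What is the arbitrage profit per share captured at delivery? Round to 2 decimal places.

Fair futures: F* = S·e^(carry·T), with carry = (r − q) = 0.0213 − 0.0128 = 0.0085
F* = 534.91 · e^(0.0085 × 11/12) = 534.91 · e^0.007792 = 534.91 × 1.007822 = R$539.0941
Market R$523.94 < fair R$539.0941: forward underpriced → reverse cash-and-carry (short spot, go long the forward).
At maturity, profit = |F_mkt − F*| = |523.94 − 539.0941| = R$15.15 per share

R$15.15 per share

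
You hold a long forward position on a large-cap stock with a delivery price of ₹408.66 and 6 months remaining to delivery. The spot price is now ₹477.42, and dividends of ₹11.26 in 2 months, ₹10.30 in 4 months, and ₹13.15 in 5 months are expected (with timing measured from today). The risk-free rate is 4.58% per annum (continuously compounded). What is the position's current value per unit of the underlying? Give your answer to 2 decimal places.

PV(remaining dividends) I = 11.26·e^(−0.0458·2/12) + 10.30·e^(−0.0458·4/12) + 13.15·e^(−0.0458·5/12) = 34.2198
Current forward F = (S − I)·e^(rT) = (477.42 − 34.2198)·e^(0.0458·6/12) = 443.2002 × 1.023164 = 453.4665
Value (long) = (F − K)·e^(−rT) = (453.4665 − 408.66) × 0.977360 = 43.7921
Value = ₹43.79

₹43.79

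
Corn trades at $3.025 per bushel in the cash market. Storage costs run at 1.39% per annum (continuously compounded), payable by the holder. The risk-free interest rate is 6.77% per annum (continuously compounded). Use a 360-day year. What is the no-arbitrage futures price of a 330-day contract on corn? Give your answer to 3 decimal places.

$3.260 per bushel

Net carry = r + u − y = 0.0677 + 0.0139 − 0.0000 = 0.0816
F = S·e^((r+u−y)T) = 3.025 · e^(0.0816 × 330/360) = 3.025 · e^0.074800
= 3.025 × 1.077669 = $3.260 per bushel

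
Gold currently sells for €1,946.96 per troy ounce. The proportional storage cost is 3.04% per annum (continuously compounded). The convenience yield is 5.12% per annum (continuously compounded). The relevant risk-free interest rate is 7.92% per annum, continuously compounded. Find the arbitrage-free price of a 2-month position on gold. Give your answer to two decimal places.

€1,966.00 per troy ounce

Net carry = r + u − y = 0.0792 + 0.0304 − 0.0512 = 0.0584
F = S·e^((r+u−y)T) = 1946.96 · e^(0.0584 × 2/12) = 1946.96 · e^0.00973333
= 1946.96 × 1.00978085 = €1,966.00 per troy ounce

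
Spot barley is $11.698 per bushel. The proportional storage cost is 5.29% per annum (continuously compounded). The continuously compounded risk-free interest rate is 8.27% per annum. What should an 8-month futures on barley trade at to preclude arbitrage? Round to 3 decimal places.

Net carry = r + u − y = 0.0827 + 0.0529 − 0.0000 = 0.1356
F = S·e^((r+u−y)T) = 11.698 · e^(0.1356 × 8/12) = 11.698 · e^0.090400
= 11.698 × 1.094612 = $12.805 per bushel

$12.805 per bushel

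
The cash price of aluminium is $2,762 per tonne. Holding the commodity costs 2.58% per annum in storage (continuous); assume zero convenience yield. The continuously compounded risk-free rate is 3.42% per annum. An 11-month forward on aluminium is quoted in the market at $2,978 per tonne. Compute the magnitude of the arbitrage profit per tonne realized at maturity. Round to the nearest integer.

$60 per tonne

Fair forward: F* = S·e^(carry·T), with carry = (r + u) = 0.0342 + 0.0258 = 0.0600
F* = 2762 · e^(0.0600 × 11/12) = 2762 · e^0.055000 = 2762 × 1.056541 = $2918.1662
Market $2978 > fair $2918.1662: forward overpriced → cash-and-carry (buy spot, short the forward).
At maturity, profit = |F_mkt − F*| = |2978 − 2918.1662| = $60 per tonne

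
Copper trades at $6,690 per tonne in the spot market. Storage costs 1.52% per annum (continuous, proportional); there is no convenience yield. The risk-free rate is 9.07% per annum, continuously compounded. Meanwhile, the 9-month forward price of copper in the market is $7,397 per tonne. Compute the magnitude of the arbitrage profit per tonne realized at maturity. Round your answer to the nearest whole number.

$154 per tonne

Fair forward: F* = S·e^(carry·T), with carry = (r + u) = 0.0907 + 0.0152 = 0.1059
F* = 6690 · e^(0.1059 × 9/12) = 6690 · e^0.079425 = 6690 × 1.082664 = $7243.0222
Market $7397 > fair $7243.0222: forward overpriced → cash-and-carry (buy spot, short the forward).
At maturity, profit = |F_mkt − F*| = |7397 − 7243.0222| = $154 per tonne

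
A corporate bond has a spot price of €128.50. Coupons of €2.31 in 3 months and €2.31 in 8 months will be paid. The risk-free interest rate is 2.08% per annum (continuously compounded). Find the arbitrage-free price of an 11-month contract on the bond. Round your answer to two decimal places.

PV(coupons) I = 2.31·e^(−0.0208·3/12) + 2.31·e^(−0.0208·8/12)
I = 2.2980 + 2.2782 = 4.5762
F = (S − I)·e^(rT) = (128.50 − 4.5762) · e^(0.0208·11/12)
= 123.9238 · e^0.019067 = 123.9238 × 1.019250 = €126.31

€126.31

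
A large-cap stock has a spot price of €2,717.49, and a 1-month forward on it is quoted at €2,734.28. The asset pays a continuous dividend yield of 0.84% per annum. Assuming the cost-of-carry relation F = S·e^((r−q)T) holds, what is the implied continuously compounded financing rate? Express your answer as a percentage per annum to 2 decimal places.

From F = S·e^((r−q)T): (r − q) = ln(F/S)/T
ln(2734.28/2717.49) = ln(1.006178) = 0.006159
(r − q) = 0.006159 / (1/12) = 0.073908
r = ln(F/S)/T + q = 0.073908 + 0.0084 = 0.082308
r = 8.23%

8.23%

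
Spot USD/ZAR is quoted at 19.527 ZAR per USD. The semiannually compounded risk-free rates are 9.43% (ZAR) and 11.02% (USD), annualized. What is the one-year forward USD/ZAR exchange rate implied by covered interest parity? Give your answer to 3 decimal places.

19.234

By covered interest parity, F = S · (1+r_ZAR/2)^(2T) / (1+r_USD/2)^(2T)
= 19.527 × 1.096523 / 1.113236 = 19.527 × 0.984987
F = 19.234 ZAR per USD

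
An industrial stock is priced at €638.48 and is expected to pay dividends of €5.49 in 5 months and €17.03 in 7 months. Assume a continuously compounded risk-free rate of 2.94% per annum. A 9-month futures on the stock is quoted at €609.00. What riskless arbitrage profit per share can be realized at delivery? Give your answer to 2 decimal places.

€21.06 per share

PV(dividends) I = 5.49·e^(−0.0294·5/12) + 17.03·e^(−0.0294·7/12) = 22.1636
Fair futures F* = (S − I)·e^(rT) = (638.48 − 22.1636)·e^0.022050 = 616.3164 × 1.022295 = 630.0572
Market €609.00 < fair 630.0572: forward underpriced → reverse cash-and-carry (short the stock, invest proceeds at r, pay the dividends, go long the forward).
Profit at T = |F_mkt − F*| = |609.00 − 630.0572| = €21.06 per share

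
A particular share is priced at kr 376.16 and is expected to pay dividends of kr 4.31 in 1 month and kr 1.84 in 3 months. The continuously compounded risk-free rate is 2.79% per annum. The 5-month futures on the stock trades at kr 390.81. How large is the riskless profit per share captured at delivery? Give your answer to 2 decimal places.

kr 16.45 per share

PV(dividends) I = 4.31·e^(−0.0279·1/12) + 1.84·e^(−0.0279·3/12) = 6.1272
Fair futures F* = (S − I)·e^(rT) = (376.16 − 6.1272)·e^0.011625 = 370.0328 × 1.011693 = 374.3596
Market kr 390.81 > fair 374.3596: forward overpriced → cash-and-carry (borrow at r, buy the stock and collect the dividends, short the forward).
Profit at T = |F_mkt − F*| = |390.81 − 374.3596| = kr 16.45 per share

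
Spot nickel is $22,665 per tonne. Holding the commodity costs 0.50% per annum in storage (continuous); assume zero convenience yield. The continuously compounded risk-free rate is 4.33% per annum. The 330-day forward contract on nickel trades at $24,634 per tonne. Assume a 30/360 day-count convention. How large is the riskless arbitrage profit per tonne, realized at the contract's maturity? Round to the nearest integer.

Fair forward: F* = S·e^(carry·T), with carry = (r + u) = 0.0433 + 0.0050 = 0.0483
F* = 22665 · e^(0.0483 × 330/360) = 22665 · e^0.044275 = 22665 × 1.045270 = $23691.0445
Market $24634 > fair $23691.0445: forward overpriced → cash-and-carry (buy spot, short the forward).
At maturity, profit = |F_mkt − F*| = |24634 − 23691.0445| = $943 per tonne

$943 per tonne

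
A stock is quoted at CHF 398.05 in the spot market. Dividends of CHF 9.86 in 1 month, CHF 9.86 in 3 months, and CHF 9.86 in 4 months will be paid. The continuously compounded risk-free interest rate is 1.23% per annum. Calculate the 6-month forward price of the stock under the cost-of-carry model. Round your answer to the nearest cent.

CHF 370.82

PV(dividends) I = 9.86·e^(−0.0123·1/12) + 9.86·e^(−0.0123·3/12) + 9.86·e^(−0.0123·4/12)
I = 9.8499 + 9.8297 + 9.8197 = 29.4993
F = (S − I)·e^(rT) = (398.05 − 29.4993) · e^(0.0123·6/12)
= 368.5507 · e^0.006150 = 368.5507 × 1.006169 = CHF 370.82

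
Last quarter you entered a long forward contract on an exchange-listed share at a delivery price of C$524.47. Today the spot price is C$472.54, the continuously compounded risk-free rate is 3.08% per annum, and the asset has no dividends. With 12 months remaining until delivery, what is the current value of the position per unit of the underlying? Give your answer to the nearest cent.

Current fair forward for the remaining 12 months: F = S·e^(r·T), r = 0.0308
F = 472.54 · e^(0.0308 × 12/12) = 472.54 × 1.031279 = 487.3206
Value of long forward = (F − K)·e^(−rT) = (487.3206 − 524.47) · e^(−0.0308·12/12)
= -37.1494 × 0.969669 = -36.02

-C$36.02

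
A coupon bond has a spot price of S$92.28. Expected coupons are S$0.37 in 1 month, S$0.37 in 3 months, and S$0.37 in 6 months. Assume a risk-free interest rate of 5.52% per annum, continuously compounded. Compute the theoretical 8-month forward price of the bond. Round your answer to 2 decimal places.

S$94.61

PV(coupons) I = 0.37·e^(−0.0552·1/12) + 0.37·e^(−0.0552·3/12) + 0.37·e^(−0.0552·6/12)
I = 0.3683 + 0.3649 + 0.3599 = 1.0931
F = (S − I)·e^(rT) = (92.28 − 1.0931) · e^(0.0552·8/12)
= 91.1869 · e^0.036800 = 91.1869 × 1.037486 = S$94.61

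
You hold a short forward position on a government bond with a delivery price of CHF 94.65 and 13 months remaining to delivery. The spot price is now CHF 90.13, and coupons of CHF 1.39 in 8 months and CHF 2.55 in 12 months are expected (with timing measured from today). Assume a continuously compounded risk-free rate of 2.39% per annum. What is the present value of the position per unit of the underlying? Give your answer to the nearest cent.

PV(remaining coupons) I = 1.39·e^(−0.0239·8/12) + 2.55·e^(−0.0239·12/12) = 3.8578
Current forward F = (S − I)·e^(rT) = (90.13 − 3.8578)·e^(0.0239·13/12) = 86.2722 × 1.026230 = 88.5351
Value (long) = (F − K)·e^(−rT) = (88.5351 − 94.65) × 0.974441 = -5.9586
Short position value = −(long value) = CHF 5.96

CHF 5.96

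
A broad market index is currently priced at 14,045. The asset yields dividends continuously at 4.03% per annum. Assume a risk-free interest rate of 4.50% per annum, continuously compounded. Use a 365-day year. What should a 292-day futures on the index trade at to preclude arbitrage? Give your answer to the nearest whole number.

F = S·e^((r − q)T) = 14045 · e^((0.0450 − 0.0403) × 292/365)
= 14045 · e^0.003760 = 14045 × 1.003767
F = 14,098

14,098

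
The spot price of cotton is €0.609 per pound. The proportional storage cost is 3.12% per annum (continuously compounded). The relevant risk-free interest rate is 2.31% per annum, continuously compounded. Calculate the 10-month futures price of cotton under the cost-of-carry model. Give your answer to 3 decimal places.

Net carry = r + u − y = 0.0231 + 0.0312 − 0.0000 = 0.0543
F = S·e^((r+u−y)T) = 0.609 · e^(0.0543 × 10/12) = 0.609 · e^0.045250
= 0.609 × 1.046289 = €0.637 per pound

€0.637 per pound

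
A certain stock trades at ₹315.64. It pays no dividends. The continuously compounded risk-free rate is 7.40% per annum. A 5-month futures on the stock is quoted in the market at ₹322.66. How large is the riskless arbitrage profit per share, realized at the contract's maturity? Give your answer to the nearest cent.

₹2.86 per share

Fair futures: F* = S·e^(carry·T), with carry = r = 0.0740
F* = 315.64 · e^(0.0740 × 5/12) = 315.64 · e^0.030833 = 315.64 × 1.031313 = ₹325.5236
Market ₹322.66 < fair ₹325.5236: forward underpriced → reverse cash-and-carry (short spot, go long the forward).
At maturity, profit = |F_mkt − F*| = |322.66 − 325.5236| = ₹2.86 per share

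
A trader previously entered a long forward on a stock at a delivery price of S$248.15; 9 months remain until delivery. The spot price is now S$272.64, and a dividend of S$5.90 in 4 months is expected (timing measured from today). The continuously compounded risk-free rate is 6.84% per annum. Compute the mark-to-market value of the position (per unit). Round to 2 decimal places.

PV(remaining dividends) I = 5.90·e^(−0.0684·4/12) = 5.7670
Current forward F = (S − I)·e^(rT) = (272.64 − 5.7670)·e^(0.0684·9/12) = 266.8730 × 1.052639 = 280.9209
Value (long) = (F − K)·e^(−rT) = (280.9209 − 248.15) × 0.949994 = 31.1322
Value = S$31.13

S$31.13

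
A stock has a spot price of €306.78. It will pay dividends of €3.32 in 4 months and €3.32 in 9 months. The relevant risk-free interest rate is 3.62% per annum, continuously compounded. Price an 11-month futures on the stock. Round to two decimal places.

PV(dividends) I = 3.32·e^(−0.0362·4/12) + 3.32·e^(−0.0362·9/12)
I = 3.2802 + 3.2311 = 6.5113
F = (S − I)·e^(rT) = (306.78 − 6.5113) · e^(0.0362·11/12)
= 300.2687 · e^0.033183 = 300.2687 × 1.033740 = €310.40

€310.40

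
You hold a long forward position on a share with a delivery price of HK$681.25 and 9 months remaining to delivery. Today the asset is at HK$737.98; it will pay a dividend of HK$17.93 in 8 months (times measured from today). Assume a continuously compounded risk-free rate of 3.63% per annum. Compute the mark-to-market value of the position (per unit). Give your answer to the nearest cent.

HK$57.53

PV(remaining dividends) I = 17.93·e^(−0.0363·8/12) = 17.5013
Current forward F = (S − I)·e^(rT) = (737.98 − 17.5013)·e^(0.0363·9/12) = 720.4787 × 1.027599 = 740.3632
Value (long) = (F − K)·e^(−rT) = (740.3632 − 681.25) × 0.973142 = 57.5255
Value = HK$57.53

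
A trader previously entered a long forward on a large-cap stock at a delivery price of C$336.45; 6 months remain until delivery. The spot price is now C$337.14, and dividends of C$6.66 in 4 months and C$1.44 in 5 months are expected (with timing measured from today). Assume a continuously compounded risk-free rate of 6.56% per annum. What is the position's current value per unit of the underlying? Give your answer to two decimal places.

C$3.63

PV(remaining dividends) I = 6.66·e^(−0.0656·4/12) + 1.44·e^(−0.0656·5/12) = 7.9171
Current forward F = (S − I)·e^(rT) = (337.14 − 7.9171)·e^(0.0656·6/12) = 329.2229 × 1.033344 = 340.2005
Value (long) = (F − K)·e^(−rT) = (340.2005 − 336.45) × 0.967732 = 3.6295
Value = C$3.63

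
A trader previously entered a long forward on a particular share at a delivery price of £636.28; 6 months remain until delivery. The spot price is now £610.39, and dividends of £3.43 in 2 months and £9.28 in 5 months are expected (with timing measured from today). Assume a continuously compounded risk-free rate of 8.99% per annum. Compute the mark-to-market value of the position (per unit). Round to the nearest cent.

-£10.24

PV(remaining dividends) I = 3.43·e^(−0.0899·2/12) + 9.28·e^(−0.0899·5/12) = 12.3178
Current forward F = (S − I)·e^(rT) = (610.39 − 12.3178)·e^(0.0899·6/12) = 598.0722 × 1.045976 = 625.5692
Value (long) = (F − K)·e^(−rT) = (625.5692 − 636.28) × 0.956045 = -10.2400
Value = -£10.24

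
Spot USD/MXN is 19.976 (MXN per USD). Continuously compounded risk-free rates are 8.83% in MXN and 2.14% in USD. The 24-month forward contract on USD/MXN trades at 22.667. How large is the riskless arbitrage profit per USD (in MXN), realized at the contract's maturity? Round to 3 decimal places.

0.169 per USD (in MXN)

Fair forward: F* = S·e^(carry·T), with carry = (r_MXN − r_USD) = 0.0883 − 0.0214 = 0.0669
F* = 19.976 · e^(0.0669 × 24/12) = 19.976 · e^0.133800 = 19.976 × 1.143164 = 22.8358
Market 22.667 < fair 22.8358: forward underpriced → reverse cash-and-carry (short spot, go long the forward).
At maturity, profit = |F_mkt − F*| = |22.667 − 22.8358| = 0.169 per USD (in MXN)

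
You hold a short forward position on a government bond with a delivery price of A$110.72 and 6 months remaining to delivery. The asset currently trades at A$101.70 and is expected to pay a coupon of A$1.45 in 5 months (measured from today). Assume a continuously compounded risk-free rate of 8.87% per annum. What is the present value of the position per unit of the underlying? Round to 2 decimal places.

A$5.61

PV(remaining coupons) I = 1.45·e^(−0.0887·5/12) = 1.3974
Current forward F = (S − I)·e^(rT) = (101.70 − 1.3974)·e^(0.0887·6/12) = 100.3026 × 1.045348 = 104.8511
Value (long) = (F − K)·e^(−rT) = (104.8511 − 110.72) × 0.956619 = -5.6143
Short position value = −(long value) = A$5.61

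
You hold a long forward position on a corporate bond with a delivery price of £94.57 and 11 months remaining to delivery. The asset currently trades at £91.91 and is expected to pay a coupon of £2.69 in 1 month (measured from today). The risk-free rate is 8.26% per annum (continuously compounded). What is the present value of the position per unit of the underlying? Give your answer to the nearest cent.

£1.56

PV(remaining coupons) I = 2.69·e^(−0.0826·1/12) = 2.6715
Current forward F = (S − I)·e^(rT) = (91.91 − 2.6715)·e^(0.0826·11/12) = 89.2385 × 1.078657 = 96.2577
Value (long) = (F − K)·e^(−rT) = (96.2577 − 94.57) × 0.927079 = 1.5646
Value = £1.56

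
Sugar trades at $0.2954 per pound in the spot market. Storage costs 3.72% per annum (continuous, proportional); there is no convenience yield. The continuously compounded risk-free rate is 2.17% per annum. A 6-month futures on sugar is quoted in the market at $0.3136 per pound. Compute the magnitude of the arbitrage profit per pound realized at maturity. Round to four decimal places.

Fair futures: F* = S·e^(carry·T), with carry = (r + u) = 0.0217 + 0.0372 = 0.0589
F* = 0.2954 · e^(0.0589 × 6/12) = 0.2954 · e^0.029450 = 0.2954 × 1.029888 = $0.3042
Market $0.3136 > fair $0.3042: forward overpriced → cash-and-carry (buy spot, short the forward).
At maturity, profit = |F_mkt − F*| = |0.3136 − 0.3042| = $0.0094 per pound

$0.0094 per pound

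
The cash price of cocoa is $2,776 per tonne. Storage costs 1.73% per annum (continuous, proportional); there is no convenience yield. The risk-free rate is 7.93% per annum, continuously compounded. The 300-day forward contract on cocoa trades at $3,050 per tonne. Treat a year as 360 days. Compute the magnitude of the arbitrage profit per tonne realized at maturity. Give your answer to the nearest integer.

Fair forward: F* = S·e^(carry·T), with carry = (r + u) = 0.0793 + 0.0173 = 0.0966
F* = 2776 · e^(0.0966 × 300/360) = 2776 · e^0.080500 = 2776 × 1.083829 = $3008.7093
Market $3050 > fair $3008.7093: forward overpriced → cash-and-carry (buy spot, short the forward).
At maturity, profit = |F_mkt − F*| = |3050 − 3008.7093| = $41 per tonne

$41 per tonne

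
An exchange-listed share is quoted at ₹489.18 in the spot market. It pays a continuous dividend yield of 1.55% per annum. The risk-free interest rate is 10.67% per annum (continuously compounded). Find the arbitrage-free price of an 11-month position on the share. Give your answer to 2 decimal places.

F = S·e^((r − q)T) = 489.18 · e^((0.1067 − 0.0155) × 11/12)
= 489.18 · e^0.083600 = 489.18 × 1.087194
F = ₹531.83

₹531.83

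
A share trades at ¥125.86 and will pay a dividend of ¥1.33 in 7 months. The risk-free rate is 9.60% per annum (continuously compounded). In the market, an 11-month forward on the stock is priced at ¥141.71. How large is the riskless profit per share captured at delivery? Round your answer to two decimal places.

PV(dividends) I = 1.33·e^(−0.0960·7/12) = 1.2576
Fair forward F* = (S − I)·e^(rT) = (125.86 − 1.2576)·e^0.088000 = 124.6024 × 1.091988 = 136.0643
Market ¥141.71 > fair 136.0643: forward overpriced → cash-and-carry (borrow at r, buy the stock and collect the dividends, short the forward).
Profit at T = |F_mkt − F*| = |141.71 − 136.0643| = ¥5.65 per share

¥5.65 per share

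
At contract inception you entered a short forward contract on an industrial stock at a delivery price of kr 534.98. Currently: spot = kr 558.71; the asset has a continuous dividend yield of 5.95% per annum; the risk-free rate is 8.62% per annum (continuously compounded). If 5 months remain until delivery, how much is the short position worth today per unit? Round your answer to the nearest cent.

-kr 28.92

Current fair forward for the remaining 5 months: F = S·e^((r − q)·T), (r − q) = 0.0862 − 0.0595 = 0.0267
F = 558.71 · e^(0.0267 × 5/12) = 558.71 × 1.011187 = 564.9603
Value of long forward = (F − K)·e^(−rT) = (564.9603 − 534.98) · e^(−0.0862·5/12)
= 29.9803 × 0.964721 = 28.92
Short position value = −(long value) = -kr 28.92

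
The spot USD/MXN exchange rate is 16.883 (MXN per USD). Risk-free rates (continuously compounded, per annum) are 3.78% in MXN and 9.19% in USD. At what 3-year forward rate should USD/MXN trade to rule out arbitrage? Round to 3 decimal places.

F = S·e^((r_MXN − r_USD)T) = 16.883 · e^((0.0378 − 0.0919) × 3)
= 16.883 · e^-0.162300 = 16.883 × 0.850186
F = 14.354 MXN per USD

14.354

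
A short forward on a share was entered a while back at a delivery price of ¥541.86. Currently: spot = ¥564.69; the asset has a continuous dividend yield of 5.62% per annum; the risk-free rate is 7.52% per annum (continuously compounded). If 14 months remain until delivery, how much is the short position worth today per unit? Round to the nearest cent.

-¥32.51

Current fair forward for the remaining 14 months: F = S·e^((r − q)·T), (r − q) = 0.0752 − 0.0562 = 0.0190
F = 564.69 · e^(0.0190 × 14/12) = 564.69 × 1.022414 = 577.3470
Value of long forward = (F − K)·e^(−rT) = (577.3470 − 541.86) · e^(−0.0752·14/12)
= 35.4870 × 0.916005 = 32.51
Short position value = −(long value) = -¥32.51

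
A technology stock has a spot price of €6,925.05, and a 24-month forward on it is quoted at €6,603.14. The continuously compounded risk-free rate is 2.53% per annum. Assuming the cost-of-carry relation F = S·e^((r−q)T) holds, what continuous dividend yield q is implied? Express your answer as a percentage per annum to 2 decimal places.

From F = S·e^((r−q)T): (r − q) = ln(F/S)/T
ln(6603.14/6925.05) = ln(0.953515) = -0.047600
(r − q) = -0.047600 / (24/12) = -0.023800
q = r − ln(F/S)/T = 0.0253 + 0.023800 = 0.049100
q = 4.91%

4.91%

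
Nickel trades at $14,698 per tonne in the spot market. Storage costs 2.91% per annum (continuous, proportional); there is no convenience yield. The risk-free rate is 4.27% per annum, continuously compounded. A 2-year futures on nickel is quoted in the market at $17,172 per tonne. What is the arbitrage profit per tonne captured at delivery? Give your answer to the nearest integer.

Fair futures: F* = S·e^(carry·T), with carry = (r + u) = 0.0427 + 0.0291 = 0.0718
F* = 14698 · e^(0.0718 × 2) = 14698 · e^0.143600 = 14698 × 1.154422 = $16967.6946
Market $17172 > fair $16967.6946: forward overpriced → cash-and-carry (buy spot, short the forward).
At maturity, profit = |F_mkt − F*| = |17172 − 16967.6946| = $204 per tonne

$204 per tonne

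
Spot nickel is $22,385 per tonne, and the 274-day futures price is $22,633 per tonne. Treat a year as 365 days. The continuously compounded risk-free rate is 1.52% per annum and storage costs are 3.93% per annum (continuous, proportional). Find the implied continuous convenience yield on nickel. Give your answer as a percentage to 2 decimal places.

F = S·e^((r+u−y)T) ⇒ (r+u−y) = ln(F/S)/T
ln(22633/22385) = 0.011018; /T ⇒ 0.014677
y = r + u − ln(F/S)/T = 0.0152 + 0.0393 − 0.014677 = 0.039823
y = 3.98%

3.98%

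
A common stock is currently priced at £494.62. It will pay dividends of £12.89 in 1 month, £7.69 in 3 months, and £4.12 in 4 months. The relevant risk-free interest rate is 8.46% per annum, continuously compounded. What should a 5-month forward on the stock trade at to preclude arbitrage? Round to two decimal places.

£487.16

PV(dividends) I = 12.89·e^(−0.0846·1/12) + 7.69·e^(−0.0846·3/12) + 4.12·e^(−0.0846·4/12)
I = 12.7994 + 7.5291 + 4.0054 = 24.3339
F = (S − I)·e^(rT) = (494.62 − 24.3339) · e^(0.0846·5/12)
= 470.2861 · e^0.035250 = 470.2861 × 1.035879 = £487.16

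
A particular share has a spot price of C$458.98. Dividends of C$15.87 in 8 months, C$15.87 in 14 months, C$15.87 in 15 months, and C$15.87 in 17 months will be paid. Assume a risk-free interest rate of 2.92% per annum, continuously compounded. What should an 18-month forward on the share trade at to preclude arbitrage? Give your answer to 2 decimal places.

C$415.35

PV(dividends) I = 15.87·e^(−0.0292·8/12) + 15.87·e^(−0.0292·14/12) + 15.87·e^(−0.0292·15/12) + 15.87·e^(−0.0292·17/12)
I = 15.5641 + 15.3385 + 15.3012 + 15.2269 = 61.4307
F = (S − I)·e^(rT) = (458.98 − 61.4307) · e^(0.0292·18/12)
= 397.5493 · e^0.043800 = 397.5493 × 1.044773 = C$415.35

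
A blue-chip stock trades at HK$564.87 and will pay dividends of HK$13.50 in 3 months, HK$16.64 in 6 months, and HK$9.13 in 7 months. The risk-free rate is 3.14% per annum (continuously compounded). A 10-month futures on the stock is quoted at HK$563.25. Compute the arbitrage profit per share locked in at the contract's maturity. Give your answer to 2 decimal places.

PV(dividends) I = 13.50·e^(−0.0314·3/12) + 16.64·e^(−0.0314·6/12) + 9.13·e^(−0.0314·7/12) = 38.7395
Fair futures F* = (S − I)·e^(rT) = (564.87 − 38.7395)·e^0.026167 = 526.1305 × 1.026512 = 540.0793
Market HK$563.25 > fair 540.0793: forward overpriced → cash-and-carry (borrow at r, buy the stock and collect the dividends, short the forward).
Profit at T = |F_mkt − F*| = |563.25 − 540.0793| = HK$23.17 per share

HK$23.17 per share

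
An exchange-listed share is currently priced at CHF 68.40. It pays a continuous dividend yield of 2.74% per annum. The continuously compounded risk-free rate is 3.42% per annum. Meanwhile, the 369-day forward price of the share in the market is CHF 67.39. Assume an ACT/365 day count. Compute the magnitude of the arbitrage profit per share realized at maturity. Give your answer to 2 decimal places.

Fair forward: F* = S·e^(carry·T), with carry = (r − q) = 0.0342 − 0.0274 = 0.0068
F* = 68.40 · e^(0.0068 × 369/365) = 68.40 · e^0.006875 = 68.40 × 1.006899 = CHF 68.8719
Market CHF 67.39 < fair CHF 68.8719: forward underpriced → reverse cash-and-carry (short spot, go long the forward).
At maturity, profit = |F_mkt − F*| = |67.39 − 68.8719| = CHF 1.48 per share

CHF 1.48 per share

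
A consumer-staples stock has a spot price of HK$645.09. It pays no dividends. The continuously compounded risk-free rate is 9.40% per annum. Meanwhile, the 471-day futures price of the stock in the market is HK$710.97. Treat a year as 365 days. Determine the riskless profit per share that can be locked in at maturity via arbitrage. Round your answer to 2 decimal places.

Fair futures: F* = S·e^(carry·T), with carry = r = 0.0940
F* = 645.09 · e^(0.0940 × 471/365) = 645.09 · e^0.121299 = 645.09 × 1.128962 = HK$728.2821
Market HK$710.97 < fair HK$728.2821: forward underpriced → reverse cash-and-carry (short spot, go long the forward).
At maturity, profit = |F_mkt − F*| = |710.97 − 728.2821| = HK$17.31 per share

HK$17.31 per share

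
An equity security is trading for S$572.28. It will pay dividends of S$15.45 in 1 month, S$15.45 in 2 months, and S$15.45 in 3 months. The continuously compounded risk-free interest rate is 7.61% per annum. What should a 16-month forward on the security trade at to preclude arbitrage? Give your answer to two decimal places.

S$582.74

PV(dividends) I = 15.45·e^(−0.0761·1/12) + 15.45·e^(−0.0761·2/12) + 15.45·e^(−0.0761·3/12)
I = 15.3523 + 15.2553 + 15.1588 = 45.7664
F = (S − I)·e^(rT) = (572.28 − 45.7664) · e^(0.0761·16/12)
= 526.5136 · e^0.101467 = 526.5136 × 1.106793 = S$582.74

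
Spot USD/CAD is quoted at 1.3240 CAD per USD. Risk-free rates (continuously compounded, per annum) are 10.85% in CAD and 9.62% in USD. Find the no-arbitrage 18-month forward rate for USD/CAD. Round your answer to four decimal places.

1.3487

F = S·e^((r_CAD − r_USD)T) = 1.3240 · e^((0.1085 − 0.0962) × 18/12)
= 1.3240 · e^0.018450 = 1.3240 × 1.018621
F = 1.3487 CAD per USD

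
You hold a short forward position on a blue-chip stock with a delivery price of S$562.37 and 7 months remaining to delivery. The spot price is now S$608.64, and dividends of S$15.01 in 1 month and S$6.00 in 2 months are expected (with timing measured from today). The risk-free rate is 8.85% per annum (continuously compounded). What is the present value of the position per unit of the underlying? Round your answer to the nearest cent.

PV(remaining dividends) I = 15.01·e^(−0.0885·1/12) + 6.00·e^(−0.0885·2/12) = 20.8119
Current forward F = (S − I)·e^(rT) = (608.64 − 20.8119)·e^(0.0885·7/12) = 587.8281 × 1.052981 = 618.9718
Value (long) = (F − K)·e^(−rT) = (618.9718 − 562.37) × 0.949685 = 53.7539
Short position value = −(long value) = -S$53.75

-S$53.75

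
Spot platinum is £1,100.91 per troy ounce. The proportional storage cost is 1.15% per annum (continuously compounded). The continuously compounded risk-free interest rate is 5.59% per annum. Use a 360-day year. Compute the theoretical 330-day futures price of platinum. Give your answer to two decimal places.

Net carry = r + u − y = 0.0559 + 0.0115 − 0.0000 = 0.0674
F = S·e^((r+u−y)T) = 1100.91 · e^(0.0674 × 330/360) = 1100.91 · e^0.06178333
= 1100.91 × 1.06373184 = £1,171.07 per troy ounce

£1,171.07 per troy ounce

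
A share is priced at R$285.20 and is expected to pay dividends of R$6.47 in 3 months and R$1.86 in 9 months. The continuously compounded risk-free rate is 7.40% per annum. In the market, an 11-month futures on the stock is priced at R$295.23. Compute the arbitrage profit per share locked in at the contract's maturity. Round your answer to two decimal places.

PV(dividends) I = 6.47·e^(−0.0740·3/12) + 1.86·e^(−0.0740·9/12) = 8.1110
Fair futures F* = (S − I)·e^(rT) = (285.20 − 8.1110)·e^0.067833 = 277.0890 × 1.070187 = 296.5370
Market R$295.23 < fair 296.5370: forward underpriced → reverse cash-and-carry (short the stock, invest proceeds at r, pay the dividends, go long the forward).
Profit at T = |F_mkt − F*| = |295.23 − 296.5370| = R$1.31 per share

R$1.31 per share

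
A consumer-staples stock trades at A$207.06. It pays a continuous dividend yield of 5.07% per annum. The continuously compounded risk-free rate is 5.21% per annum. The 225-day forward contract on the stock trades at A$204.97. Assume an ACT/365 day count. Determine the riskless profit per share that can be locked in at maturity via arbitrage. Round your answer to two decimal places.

Fair forward: F* = S·e^(carry·T), with carry = (r − q) = 0.0521 − 0.0507 = 0.0014
F* = 207.06 · e^(0.0014 × 225/365) = 207.06 · e^0.000863 = 207.06 × 1.000863 = A$207.2387
Market A$204.97 < fair A$207.2387: forward underpriced → reverse cash-and-carry (short spot, go long the forward).
At maturity, profit = |F_mkt − F*| = |204.97 − 207.2387| = A$2.27 per share

A$2.27 per share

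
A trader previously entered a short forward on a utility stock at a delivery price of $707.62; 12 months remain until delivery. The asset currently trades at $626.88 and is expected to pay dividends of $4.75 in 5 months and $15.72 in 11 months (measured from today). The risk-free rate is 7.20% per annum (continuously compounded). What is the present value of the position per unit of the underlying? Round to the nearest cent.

PV(remaining dividends) I = 4.75·e^(−0.0720·5/12) + 15.72·e^(−0.0720·11/12) = 19.3256
Current forward F = (S − I)·e^(rT) = (626.88 − 19.3256)·e^(0.0720·12/12) = 607.5544 × 1.074655 = 652.9114
Value (long) = (F − K)·e^(−rT) = (652.9114 − 707.62) × 0.930531 = -50.9080
Short position value = −(long value) = $50.91

$50.91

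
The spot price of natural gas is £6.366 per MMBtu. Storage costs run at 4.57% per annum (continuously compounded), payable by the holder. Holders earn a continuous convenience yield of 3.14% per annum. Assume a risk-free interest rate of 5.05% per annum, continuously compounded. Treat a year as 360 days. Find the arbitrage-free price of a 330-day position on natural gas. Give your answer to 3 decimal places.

Net carry = r + u − y = 0.0505 + 0.0457 − 0.0314 = 0.0648
F = S·e^((r+u−y)T) = 6.366 · e^(0.0648 × 330/360) = 6.366 · e^0.059400
= 6.366 × 1.061200 = £6.756 per MMBtu

£6.756 per MMBtu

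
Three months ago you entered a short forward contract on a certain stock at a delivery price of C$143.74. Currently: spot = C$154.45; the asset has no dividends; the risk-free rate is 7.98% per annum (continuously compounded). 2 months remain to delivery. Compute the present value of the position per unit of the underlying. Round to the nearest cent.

-C$12.61

Current fair forward for the remaining 2 months: F = S·e^(r·T), r = 0.0798
F = 154.45 · e^(0.0798 × 2/12) = 154.45 × 1.013389 = 156.5179
Value of long forward = (F − K)·e^(−rT) = (156.5179 − 143.74) · e^(−0.0798·2/12)
= 12.7779 × 0.986788 = 12.61
Short position value = −(long value) = -C$12.61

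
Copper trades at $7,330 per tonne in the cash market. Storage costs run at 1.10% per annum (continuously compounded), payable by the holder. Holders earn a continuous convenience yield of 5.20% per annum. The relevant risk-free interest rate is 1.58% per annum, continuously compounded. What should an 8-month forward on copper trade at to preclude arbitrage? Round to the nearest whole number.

Net carry = r + u − y = 0.0158 + 0.0110 − 0.0520 = -0.0252
F = S·e^((r+u−y)T) = 7330 · e^(-0.0252 × 8/12) = 7330 · e^-0.016800
= 7330 × 0.983340 = $7,208 per tonne

$7,208 per tonne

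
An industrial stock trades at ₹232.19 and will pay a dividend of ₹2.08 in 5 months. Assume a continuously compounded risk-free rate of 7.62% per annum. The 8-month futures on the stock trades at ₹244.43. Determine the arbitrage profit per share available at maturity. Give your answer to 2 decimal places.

₹2.26 per share

PV(dividends) I = 2.08·e^(−0.0762·5/12) = 2.0150
Fair futures F* = (S − I)·e^(rT) = (232.19 − 2.0150)·e^0.050800 = 230.1750 × 1.052112 = 242.1699
Market ₹244.43 > fair 242.1699: forward overpriced → cash-and-carry (borrow at r, buy the stock and collect the dividends, short the forward).
Profit at T = |F_mkt − F*| = |244.43 − 242.1699| = ₹2.26 per share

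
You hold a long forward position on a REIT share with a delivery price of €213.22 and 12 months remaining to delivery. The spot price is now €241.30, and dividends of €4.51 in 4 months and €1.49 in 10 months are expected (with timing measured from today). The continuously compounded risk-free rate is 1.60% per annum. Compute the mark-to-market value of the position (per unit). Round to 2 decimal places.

€25.51

PV(remaining dividends) I = 4.51·e^(−0.0160·4/12) + 1.49·e^(−0.0160·10/12) = 5.9563
Current forward F = (S − I)·e^(rT) = (241.30 − 5.9563)·e^(0.0160·12/12) = 235.3437 × 1.016129 = 239.1396
Value (long) = (F − K)·e^(−rT) = (239.1396 − 213.22) × 0.984127 = 25.5082
Value = €25.51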